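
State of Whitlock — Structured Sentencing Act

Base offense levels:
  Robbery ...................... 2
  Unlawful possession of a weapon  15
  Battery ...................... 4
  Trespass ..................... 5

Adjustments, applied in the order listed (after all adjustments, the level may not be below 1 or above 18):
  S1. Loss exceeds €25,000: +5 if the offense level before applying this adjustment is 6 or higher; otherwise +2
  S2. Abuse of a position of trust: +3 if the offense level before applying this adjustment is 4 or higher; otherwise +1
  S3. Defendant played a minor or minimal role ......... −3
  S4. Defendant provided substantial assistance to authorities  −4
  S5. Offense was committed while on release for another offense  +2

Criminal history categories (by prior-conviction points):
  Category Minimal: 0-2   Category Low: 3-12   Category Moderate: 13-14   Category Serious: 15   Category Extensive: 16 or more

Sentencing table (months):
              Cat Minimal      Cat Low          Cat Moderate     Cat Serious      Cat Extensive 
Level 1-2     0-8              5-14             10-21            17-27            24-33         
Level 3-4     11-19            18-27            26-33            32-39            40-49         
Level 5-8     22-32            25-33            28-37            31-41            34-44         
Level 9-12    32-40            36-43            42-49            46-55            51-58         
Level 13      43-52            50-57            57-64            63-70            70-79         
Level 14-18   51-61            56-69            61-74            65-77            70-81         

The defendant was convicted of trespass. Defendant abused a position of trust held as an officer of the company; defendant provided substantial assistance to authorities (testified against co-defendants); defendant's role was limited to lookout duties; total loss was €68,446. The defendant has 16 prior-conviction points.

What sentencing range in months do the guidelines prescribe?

40-49 months

Base offense level for trespass: 5.
S1 applies (level before this adjustment is 5 < 6, so +2): 5 + 2 = 7.
S2 applies (level before this adjustment is 7 ≥ 4, so +3): 7 + 3 = 10.
S3 applies: 10 − 3 = 7.
S4 applies: 7 − 4 = 3.
S5 does not apply.
Final offense level: 3.
Criminal history: 16 prior points → Category Extensive (16+).
Level 3 falls in the 3-4 band.
Grid: Level 3-4 × Category Extensive = 40-49 months.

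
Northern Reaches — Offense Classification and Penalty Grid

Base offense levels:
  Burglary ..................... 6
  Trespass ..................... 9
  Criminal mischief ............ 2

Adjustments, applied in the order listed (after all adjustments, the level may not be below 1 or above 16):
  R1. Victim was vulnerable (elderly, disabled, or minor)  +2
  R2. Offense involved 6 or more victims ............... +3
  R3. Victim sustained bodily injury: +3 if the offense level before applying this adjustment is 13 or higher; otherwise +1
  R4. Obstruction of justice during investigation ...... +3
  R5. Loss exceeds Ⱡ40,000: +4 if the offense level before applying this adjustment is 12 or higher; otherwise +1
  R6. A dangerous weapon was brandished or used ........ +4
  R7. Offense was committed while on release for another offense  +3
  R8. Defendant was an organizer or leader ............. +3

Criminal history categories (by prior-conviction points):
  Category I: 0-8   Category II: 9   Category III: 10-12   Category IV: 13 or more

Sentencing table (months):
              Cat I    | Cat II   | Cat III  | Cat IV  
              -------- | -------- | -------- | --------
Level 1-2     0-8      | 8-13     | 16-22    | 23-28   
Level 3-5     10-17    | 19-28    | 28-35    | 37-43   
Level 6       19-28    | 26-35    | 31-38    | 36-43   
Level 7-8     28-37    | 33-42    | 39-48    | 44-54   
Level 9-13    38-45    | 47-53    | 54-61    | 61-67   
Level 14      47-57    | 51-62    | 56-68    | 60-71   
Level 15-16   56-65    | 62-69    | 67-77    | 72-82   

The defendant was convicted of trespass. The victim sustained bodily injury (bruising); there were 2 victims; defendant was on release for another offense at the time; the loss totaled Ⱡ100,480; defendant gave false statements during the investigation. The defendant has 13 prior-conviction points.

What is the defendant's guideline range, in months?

Base offense level for trespass: 9.
R2 does not apply.
R3 applies (level before this adjustment is 9 < 13, so +1): 9 + 1 = 10.
R4 applies: 10 + 3 = 13.
R5 applies (level before this adjustment is 13 ≥ 12, so +4): 13 + 4 = 17.
R6 does not apply.
R7 applies: 17 + 3 = 20.
Level 20 exceeds the maximum of 16; capped at 16.
Final offense level: 16.
Criminal history: 13 prior points → Category IV (13+).
Level 16 falls in the 15-16 band.
Grid: Level 15-16 × Category IV = 72-82 months.

72-82 months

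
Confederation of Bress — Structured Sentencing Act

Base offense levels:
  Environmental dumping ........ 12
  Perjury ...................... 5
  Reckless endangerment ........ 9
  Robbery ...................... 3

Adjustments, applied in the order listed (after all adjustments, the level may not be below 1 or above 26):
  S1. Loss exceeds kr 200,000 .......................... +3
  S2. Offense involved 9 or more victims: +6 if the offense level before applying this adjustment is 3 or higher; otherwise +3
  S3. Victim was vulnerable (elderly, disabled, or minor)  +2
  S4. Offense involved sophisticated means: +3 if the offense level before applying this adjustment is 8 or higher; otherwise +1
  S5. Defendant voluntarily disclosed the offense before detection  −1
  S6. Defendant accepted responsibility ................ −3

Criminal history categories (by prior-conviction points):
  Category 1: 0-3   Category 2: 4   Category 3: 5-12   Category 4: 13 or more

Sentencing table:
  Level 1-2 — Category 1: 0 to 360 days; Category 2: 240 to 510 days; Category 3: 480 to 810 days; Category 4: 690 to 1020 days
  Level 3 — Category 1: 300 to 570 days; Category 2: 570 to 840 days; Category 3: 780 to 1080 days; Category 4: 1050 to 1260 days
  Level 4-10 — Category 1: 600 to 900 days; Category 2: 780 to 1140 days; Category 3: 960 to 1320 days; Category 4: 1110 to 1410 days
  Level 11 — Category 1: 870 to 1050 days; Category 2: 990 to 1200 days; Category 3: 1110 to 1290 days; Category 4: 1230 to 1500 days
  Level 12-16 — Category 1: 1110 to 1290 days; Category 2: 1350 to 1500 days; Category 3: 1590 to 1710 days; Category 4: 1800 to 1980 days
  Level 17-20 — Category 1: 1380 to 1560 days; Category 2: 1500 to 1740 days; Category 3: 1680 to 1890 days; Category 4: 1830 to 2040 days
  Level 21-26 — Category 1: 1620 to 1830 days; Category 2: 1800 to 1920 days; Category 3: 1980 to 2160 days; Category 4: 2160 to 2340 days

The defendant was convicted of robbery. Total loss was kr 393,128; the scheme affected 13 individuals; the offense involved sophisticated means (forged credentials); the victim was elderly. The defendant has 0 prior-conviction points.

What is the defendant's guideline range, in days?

1380-1560 days

Base offense level for robbery: 3.
S1 applies: 3 + 3 = 6.
S2 applies (level before this adjustment is 6 ≥ 3, so +6): 6 + 6 = 12.
S3 applies: 12 + 2 = 14.
S4 applies (level before this adjustment is 14 ≥ 8, so +3): 14 + 3 = 17.
S5 does not apply.
S6 does not apply.
Final offense level: 17.
Criminal history: 0 prior points → Category 1 (0-3).
Level 17 falls in the 17-20 band.
Grid: Level 17-20 × Category 1 = 1380-1560 days.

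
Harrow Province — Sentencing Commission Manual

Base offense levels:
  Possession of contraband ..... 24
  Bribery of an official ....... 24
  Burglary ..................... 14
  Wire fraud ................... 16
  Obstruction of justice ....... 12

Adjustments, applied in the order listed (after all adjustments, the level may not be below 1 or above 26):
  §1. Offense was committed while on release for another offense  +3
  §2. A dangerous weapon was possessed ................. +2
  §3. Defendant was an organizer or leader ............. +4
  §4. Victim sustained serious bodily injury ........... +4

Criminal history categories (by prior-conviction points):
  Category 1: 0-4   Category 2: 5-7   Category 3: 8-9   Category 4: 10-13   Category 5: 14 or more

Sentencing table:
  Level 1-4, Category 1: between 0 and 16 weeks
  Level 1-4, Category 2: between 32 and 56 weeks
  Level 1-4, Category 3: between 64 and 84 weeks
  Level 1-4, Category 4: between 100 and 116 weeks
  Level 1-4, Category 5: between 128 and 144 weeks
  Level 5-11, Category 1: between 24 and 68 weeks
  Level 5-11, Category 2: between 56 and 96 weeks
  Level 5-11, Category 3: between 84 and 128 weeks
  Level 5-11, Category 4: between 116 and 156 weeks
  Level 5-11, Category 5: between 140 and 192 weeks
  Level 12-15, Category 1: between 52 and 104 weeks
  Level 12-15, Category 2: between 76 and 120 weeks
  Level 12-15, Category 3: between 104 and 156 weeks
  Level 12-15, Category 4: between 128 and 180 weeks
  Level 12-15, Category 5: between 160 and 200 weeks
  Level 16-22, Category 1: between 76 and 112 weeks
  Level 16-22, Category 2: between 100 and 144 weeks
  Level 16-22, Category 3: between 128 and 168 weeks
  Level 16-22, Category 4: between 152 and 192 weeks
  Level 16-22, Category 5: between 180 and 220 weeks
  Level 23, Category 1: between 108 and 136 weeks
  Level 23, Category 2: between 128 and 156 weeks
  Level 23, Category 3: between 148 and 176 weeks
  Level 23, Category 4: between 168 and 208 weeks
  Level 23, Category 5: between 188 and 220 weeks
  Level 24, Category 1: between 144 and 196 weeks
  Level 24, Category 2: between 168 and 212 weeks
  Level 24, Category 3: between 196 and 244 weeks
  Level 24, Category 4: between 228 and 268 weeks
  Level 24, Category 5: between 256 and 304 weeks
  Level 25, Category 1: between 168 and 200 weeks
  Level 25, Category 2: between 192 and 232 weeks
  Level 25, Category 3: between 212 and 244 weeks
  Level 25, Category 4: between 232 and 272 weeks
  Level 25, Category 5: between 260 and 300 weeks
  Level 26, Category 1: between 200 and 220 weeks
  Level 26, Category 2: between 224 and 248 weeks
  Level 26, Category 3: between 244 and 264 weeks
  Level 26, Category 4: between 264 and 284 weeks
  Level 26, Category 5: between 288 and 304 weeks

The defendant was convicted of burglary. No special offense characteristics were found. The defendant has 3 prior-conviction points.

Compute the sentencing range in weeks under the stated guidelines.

Base offense level for burglary: 14.
Final offense level: 14.
Criminal history: 3 prior points → Category 1 (0-4).
Level 14 falls in the 12-15 band.
Grid: Level 12-15 × Category 1 = 52-104 weeks.

52-104 weeks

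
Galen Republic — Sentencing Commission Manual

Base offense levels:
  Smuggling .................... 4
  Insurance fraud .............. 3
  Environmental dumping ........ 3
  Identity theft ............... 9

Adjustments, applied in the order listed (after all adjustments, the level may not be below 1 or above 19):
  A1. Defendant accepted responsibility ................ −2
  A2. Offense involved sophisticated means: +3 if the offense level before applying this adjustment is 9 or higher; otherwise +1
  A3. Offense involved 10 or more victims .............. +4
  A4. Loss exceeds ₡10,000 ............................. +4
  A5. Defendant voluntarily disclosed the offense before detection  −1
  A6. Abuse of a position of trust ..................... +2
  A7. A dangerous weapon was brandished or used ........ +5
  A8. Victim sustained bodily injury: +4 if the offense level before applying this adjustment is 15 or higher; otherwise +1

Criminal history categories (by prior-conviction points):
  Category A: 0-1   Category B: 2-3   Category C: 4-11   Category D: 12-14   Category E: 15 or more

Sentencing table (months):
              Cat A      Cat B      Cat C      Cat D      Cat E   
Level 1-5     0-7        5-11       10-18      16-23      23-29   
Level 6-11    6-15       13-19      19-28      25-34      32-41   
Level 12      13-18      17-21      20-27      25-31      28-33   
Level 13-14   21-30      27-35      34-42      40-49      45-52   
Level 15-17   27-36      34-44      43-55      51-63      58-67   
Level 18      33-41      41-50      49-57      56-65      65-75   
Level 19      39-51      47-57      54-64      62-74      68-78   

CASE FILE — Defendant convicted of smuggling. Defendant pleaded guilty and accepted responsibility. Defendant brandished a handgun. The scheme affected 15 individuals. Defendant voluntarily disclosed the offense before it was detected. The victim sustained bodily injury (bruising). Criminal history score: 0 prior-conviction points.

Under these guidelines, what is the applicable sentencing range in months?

6-15 months

Base offense level for smuggling: 4.
A1 applies: 4 − 2 = 2.
A2 does not apply.
A3 applies: 2 + 4 = 6.
A4 does not apply.
A5 applies: 6 − 1 = 5.
A7 applies: 5 + 5 = 10.
A8 applies (level before this adjustment is 10 < 15, so +1): 10 + 1 = 11.
Final offense level: 11.
Criminal history: 0 prior points → Category A (0-1).
Level 11 falls in the 6-11 band.
Grid: Level 6-11 × Category A = 6-15 months.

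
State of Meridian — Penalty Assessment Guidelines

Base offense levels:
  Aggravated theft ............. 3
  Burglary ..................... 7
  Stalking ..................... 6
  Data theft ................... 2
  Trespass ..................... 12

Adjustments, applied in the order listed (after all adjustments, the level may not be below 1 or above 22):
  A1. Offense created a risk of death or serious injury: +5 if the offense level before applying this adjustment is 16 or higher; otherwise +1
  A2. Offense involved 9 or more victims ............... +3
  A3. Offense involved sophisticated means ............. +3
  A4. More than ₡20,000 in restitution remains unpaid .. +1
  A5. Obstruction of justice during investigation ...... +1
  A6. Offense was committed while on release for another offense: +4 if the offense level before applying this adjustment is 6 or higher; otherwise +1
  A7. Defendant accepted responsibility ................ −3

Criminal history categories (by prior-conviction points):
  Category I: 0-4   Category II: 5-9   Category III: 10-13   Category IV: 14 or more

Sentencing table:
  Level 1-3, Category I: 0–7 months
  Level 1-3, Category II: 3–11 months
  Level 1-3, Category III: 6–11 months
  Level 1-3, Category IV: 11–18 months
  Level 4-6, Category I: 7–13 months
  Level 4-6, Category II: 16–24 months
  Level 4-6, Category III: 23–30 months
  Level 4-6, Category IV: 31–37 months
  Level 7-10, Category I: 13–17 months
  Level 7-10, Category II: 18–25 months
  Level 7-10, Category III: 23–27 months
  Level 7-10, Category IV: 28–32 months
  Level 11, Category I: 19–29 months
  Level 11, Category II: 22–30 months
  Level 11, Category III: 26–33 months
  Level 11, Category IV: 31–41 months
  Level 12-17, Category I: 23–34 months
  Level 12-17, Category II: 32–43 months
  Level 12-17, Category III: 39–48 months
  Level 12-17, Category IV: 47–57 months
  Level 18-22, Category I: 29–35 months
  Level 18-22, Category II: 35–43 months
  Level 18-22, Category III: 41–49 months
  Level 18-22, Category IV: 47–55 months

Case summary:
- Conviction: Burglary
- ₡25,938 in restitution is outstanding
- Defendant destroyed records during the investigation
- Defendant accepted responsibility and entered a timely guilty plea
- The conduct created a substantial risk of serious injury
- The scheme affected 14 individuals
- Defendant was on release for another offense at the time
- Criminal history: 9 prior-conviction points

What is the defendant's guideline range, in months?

Base offense level for burglary: 7.
A1 applies (level before this adjustment is 7 < 16, so +1): 7 + 1 = 8.
A2 applies: 8 + 3 = 11.
A4 applies: 11 + 1 = 12.
A5 applies: 12 + 1 = 13.
A6 applies (level before this adjustment is 13 ≥ 6, so +4): 13 + 4 = 17.
A7 applies: 17 − 3 = 14.
Final offense level: 14.
Criminal history: 9 prior points → Category II (5-9).
Level 14 falls in the 12-17 band.
Grid: Level 12-17 × Category II = 32-43 months.

32-43 months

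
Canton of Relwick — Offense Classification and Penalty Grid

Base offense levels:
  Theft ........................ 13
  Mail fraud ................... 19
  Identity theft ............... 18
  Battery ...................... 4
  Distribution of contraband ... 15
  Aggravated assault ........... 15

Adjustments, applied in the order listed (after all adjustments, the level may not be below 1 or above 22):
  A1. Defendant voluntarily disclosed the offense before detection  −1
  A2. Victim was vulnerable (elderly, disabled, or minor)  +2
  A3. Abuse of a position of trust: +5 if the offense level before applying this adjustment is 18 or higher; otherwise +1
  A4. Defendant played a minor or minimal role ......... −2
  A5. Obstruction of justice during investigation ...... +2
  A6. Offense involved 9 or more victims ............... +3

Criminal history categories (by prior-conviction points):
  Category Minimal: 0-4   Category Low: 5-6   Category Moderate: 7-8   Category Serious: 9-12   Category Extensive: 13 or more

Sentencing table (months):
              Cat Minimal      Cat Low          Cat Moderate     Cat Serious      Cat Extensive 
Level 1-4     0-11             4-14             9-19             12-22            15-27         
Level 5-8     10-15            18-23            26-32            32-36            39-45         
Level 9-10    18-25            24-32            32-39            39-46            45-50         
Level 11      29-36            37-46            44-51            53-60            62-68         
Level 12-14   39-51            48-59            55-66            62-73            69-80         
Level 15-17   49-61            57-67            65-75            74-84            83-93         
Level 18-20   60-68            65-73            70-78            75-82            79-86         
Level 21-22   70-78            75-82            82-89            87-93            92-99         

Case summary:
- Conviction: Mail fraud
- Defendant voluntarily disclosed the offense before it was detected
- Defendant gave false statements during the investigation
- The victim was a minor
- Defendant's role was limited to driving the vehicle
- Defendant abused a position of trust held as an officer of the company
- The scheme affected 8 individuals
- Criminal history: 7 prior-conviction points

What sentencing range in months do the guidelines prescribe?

82-89 months

Base offense level for mail fraud: 19.
A1 applies: 19 − 1 = 18.
A2 applies: 18 + 2 = 20.
A3 applies (level before this adjustment is 20 ≥ 18, so +5): 20 + 5 = 25.
A4 applies: 25 − 2 = 23.
A5 applies: 23 + 2 = 25.
Level 25 exceeds the maximum of 22; capped at 22.
Final offense level: 22.
Criminal history: 7 prior points → Category Moderate (7-8).
Level 22 falls in the 21-22 band.
Grid: Level 21-22 × Category Moderate = 82-89 months.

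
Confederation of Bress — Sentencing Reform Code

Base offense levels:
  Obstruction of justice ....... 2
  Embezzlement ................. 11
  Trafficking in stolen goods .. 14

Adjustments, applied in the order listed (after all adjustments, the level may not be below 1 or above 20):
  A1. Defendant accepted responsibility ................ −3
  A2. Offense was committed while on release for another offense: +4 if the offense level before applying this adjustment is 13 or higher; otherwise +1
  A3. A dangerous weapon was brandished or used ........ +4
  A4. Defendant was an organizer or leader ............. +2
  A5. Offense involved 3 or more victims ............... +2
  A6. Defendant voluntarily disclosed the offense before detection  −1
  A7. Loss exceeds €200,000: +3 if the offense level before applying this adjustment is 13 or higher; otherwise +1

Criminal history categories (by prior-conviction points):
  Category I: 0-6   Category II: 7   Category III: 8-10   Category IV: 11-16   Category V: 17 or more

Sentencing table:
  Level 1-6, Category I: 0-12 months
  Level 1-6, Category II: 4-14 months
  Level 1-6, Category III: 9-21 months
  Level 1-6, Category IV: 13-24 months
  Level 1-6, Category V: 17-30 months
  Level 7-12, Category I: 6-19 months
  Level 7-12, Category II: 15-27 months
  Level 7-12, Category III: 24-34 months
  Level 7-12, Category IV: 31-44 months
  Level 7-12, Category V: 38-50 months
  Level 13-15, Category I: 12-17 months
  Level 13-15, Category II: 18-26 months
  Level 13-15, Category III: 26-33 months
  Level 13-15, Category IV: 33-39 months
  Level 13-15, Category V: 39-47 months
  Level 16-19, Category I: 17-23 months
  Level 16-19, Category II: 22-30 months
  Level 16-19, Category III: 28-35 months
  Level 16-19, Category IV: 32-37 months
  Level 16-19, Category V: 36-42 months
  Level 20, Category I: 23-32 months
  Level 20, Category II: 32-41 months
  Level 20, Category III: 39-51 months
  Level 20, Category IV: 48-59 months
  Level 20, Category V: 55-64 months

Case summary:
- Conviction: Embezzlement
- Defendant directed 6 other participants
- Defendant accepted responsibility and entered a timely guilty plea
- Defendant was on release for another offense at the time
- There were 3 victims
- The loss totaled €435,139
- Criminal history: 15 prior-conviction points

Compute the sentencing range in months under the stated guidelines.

Base offense level for embezzlement: 11.
A1 applies: 11 − 3 = 8.
A2 applies (level before this adjustment is 8 < 13, so +1): 8 + 1 = 9.
A4 applies: 9 + 2 = 11.
A5 applies: 11 + 2 = 13.
A7 applies (level before this adjustment is 13 ≥ 13, so +3): 13 + 3 = 16.
Final offense level: 16.
Criminal history: 15 prior points → Category IV (11-16).
Level 16 falls in the 16-19 band.
Grid: Level 16-19 × Category IV = 32-37 months.

32-37 months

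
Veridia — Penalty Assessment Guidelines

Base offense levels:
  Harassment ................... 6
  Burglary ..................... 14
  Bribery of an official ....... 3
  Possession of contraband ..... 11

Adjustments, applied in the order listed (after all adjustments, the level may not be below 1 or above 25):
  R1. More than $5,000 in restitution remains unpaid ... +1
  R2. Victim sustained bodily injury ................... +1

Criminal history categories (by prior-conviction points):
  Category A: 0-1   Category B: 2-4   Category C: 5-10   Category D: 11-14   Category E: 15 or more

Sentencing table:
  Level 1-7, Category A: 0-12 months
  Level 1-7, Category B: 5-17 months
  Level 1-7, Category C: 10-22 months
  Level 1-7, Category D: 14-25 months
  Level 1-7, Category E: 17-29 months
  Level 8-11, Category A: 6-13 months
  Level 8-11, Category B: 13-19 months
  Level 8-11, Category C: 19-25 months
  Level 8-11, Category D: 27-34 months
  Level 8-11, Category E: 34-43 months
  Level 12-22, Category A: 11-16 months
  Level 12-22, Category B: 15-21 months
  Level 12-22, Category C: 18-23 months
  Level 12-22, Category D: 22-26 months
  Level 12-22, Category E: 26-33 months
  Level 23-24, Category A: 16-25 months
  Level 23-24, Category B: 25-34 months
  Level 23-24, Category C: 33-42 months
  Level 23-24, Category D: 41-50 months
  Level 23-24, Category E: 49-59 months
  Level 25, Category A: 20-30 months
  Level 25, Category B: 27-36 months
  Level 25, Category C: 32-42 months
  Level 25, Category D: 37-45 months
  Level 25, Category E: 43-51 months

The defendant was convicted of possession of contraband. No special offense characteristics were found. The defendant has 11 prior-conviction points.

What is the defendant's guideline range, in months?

Base offense level for possession of contraband: 11.
Final offense level: 11.
Criminal history: 11 prior points → Category D (11-14).
Level 11 falls in the 8-11 band.
Grid: Level 8-11 × Category D = 27-34 months.

27-34 months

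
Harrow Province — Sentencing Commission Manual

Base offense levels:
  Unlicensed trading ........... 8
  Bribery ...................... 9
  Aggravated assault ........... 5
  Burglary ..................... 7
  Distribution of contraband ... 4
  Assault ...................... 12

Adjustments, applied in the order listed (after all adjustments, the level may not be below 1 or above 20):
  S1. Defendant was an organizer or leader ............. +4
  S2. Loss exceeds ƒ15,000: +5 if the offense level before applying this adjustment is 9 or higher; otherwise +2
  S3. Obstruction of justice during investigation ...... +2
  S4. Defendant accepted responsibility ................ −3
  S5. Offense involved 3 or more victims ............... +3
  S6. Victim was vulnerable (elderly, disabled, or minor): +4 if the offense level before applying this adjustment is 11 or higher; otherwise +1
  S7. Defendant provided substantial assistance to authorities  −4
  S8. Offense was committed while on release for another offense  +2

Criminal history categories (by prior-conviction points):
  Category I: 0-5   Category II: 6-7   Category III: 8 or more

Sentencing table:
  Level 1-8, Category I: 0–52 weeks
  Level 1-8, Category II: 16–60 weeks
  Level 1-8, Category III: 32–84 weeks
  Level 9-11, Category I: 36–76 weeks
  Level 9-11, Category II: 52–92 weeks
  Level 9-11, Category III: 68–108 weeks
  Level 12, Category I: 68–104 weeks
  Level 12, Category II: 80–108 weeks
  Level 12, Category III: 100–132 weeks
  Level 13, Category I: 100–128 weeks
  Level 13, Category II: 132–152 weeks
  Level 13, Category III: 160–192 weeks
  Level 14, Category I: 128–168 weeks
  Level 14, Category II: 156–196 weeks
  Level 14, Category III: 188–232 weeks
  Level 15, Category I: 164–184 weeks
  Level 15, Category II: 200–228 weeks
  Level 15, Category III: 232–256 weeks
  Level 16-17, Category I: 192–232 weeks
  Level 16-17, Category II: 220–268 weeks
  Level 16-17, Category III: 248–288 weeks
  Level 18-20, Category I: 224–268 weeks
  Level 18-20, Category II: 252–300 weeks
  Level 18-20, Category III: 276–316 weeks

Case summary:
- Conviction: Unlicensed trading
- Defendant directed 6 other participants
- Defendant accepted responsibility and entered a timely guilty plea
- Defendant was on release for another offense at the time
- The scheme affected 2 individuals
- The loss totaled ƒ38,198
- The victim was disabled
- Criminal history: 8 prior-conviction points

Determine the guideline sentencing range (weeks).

276-316 weeks

Base offense level for unlicensed trading: 8.
S1 applies: 8 + 4 = 12.
S2 applies (level before this adjustment is 12 ≥ 9, so +5): 12 + 5 = 17.
S4 applies: 17 − 3 = 14.
S5 does not apply.
S6 applies (level before this adjustment is 14 ≥ 11, so +4): 14 + 4 = 18.
S8 applies: 18 + 2 = 20.
Final offense level: 20.
Criminal history: 8 prior points → Category III (8+).
Level 20 falls in the 18-20 band.
Grid: Level 18-20 × Category III = 276-316 weeks.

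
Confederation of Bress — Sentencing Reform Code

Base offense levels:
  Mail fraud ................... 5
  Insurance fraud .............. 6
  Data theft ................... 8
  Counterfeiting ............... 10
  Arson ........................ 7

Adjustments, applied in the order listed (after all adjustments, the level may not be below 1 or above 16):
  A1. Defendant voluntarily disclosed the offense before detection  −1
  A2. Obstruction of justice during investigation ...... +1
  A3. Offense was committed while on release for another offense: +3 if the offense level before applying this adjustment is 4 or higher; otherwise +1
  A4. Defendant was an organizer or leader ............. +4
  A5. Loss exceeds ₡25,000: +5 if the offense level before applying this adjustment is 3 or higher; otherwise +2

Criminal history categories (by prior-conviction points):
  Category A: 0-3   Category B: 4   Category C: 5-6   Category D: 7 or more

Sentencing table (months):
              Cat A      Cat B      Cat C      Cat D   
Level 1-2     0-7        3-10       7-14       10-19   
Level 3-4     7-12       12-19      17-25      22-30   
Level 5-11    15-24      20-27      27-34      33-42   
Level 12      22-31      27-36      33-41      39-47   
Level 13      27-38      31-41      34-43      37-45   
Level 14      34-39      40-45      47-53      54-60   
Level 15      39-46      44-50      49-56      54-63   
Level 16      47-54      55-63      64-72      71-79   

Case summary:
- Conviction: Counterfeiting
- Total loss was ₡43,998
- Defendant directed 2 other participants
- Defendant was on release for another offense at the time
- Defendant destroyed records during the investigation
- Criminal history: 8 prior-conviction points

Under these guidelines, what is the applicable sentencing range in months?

Base offense level for counterfeiting: 10.
A2 applies: 10 + 1 = 11.
A3 applies (level before this adjustment is 11 ≥ 4, so +3): 11 + 3 = 14.
A4 applies: 14 + 4 = 18.
A5 applies (level before this adjustment is 18 ≥ 3, so +5): 18 + 5 = 23.
Level 23 exceeds the maximum of 16; capped at 16.
Final offense level: 16.
Criminal history: 8 prior points → Category D (7+).
Level 16 falls in the 16 band.
Grid: Level 16 × Category D = 71-79 months.

71-79 months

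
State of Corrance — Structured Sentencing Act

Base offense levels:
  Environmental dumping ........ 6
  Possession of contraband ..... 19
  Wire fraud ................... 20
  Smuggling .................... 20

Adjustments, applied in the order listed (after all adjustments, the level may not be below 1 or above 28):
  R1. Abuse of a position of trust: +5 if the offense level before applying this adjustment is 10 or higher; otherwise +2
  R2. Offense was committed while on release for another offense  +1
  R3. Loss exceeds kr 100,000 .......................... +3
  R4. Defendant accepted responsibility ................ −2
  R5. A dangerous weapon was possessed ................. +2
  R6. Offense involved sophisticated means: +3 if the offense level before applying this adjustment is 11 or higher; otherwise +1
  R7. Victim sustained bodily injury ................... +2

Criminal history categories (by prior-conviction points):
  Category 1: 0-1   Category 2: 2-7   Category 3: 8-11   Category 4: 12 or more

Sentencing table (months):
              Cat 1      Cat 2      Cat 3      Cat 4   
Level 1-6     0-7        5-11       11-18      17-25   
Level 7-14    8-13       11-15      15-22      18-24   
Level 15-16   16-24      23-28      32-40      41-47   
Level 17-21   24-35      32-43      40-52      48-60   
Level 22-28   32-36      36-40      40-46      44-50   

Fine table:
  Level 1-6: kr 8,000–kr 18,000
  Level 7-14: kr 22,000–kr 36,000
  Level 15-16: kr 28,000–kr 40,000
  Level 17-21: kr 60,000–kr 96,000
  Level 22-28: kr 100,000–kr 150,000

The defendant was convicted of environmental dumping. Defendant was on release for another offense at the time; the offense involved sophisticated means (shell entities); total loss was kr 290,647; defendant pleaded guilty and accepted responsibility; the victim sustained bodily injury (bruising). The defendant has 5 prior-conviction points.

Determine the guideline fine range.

Base offense level for environmental dumping: 6.
R1 does not apply.
R2 applies: 6 + 1 = 7.
R3 applies: 7 + 3 = 10.
R4 applies: 10 − 2 = 8.
R6 applies (level before this adjustment is 8 < 11, so +1): 8 + 1 = 9.
R7 applies: 9 + 2 = 11.
Final offense level: 11.
Level 11 falls in the 7-14 band.
Fine table: Level 7-14 → kr 22,000–kr 36,000.

kr 22,000–kr 36,000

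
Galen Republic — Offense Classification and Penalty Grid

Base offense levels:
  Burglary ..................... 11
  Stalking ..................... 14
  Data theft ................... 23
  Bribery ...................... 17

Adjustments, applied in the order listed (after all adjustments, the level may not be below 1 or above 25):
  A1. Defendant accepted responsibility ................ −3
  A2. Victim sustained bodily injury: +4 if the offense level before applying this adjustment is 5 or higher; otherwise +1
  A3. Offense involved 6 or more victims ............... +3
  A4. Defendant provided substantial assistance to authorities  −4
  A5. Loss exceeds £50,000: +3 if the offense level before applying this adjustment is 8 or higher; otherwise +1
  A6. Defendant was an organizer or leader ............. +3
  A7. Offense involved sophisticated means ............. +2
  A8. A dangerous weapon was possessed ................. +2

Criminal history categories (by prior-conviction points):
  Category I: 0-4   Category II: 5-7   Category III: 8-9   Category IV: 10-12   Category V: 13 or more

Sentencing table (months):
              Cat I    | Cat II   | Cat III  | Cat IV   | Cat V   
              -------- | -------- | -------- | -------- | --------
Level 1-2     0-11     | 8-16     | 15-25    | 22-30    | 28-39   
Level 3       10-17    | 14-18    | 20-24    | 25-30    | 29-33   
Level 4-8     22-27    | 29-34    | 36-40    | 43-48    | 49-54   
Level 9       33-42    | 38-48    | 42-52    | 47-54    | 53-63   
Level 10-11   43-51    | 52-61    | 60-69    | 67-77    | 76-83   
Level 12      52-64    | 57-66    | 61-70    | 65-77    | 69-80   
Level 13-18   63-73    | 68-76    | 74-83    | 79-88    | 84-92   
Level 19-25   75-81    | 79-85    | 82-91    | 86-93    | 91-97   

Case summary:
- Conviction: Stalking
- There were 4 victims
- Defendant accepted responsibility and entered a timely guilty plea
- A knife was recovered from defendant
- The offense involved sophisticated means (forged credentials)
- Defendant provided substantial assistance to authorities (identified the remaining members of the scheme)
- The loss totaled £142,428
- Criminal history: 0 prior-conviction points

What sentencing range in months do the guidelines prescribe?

Base offense level for stalking: 14.
A1 applies: 14 − 3 = 11.
A3 does not apply.
A4 applies: 11 − 4 = 7.
A5 applies (level before this adjustment is 7 < 8, so +1): 7 + 1 = 8.
A6 does not apply.
A7 applies: 8 + 2 = 10.
A8 applies: 10 + 2 = 12.
Final offense level: 12.
Criminal history: 0 prior points → Category I (0-4).
Level 12 falls in the 12 band.
Grid: Level 12 × Category I = 52-64 months.

52-64 months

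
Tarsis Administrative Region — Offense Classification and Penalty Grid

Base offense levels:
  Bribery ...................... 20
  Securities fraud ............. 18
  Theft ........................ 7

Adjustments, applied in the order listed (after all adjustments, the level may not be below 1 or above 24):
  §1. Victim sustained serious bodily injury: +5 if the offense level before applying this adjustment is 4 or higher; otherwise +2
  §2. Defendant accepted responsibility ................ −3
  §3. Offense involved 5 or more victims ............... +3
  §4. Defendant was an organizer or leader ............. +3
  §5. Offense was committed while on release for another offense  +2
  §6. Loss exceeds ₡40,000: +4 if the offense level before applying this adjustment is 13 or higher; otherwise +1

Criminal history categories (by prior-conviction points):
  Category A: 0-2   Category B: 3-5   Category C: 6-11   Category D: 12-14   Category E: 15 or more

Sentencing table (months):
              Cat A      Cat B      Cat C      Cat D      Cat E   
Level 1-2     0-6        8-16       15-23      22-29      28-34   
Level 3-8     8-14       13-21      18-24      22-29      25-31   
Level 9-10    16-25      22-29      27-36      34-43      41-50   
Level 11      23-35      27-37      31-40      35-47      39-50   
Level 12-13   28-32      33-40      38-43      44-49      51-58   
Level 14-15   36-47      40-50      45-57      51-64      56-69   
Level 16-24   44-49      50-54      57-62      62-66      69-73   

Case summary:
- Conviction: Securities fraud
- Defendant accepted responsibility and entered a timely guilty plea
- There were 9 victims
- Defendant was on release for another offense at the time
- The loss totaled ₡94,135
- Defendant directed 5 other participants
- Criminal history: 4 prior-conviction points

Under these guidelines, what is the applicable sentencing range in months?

Base offense level for securities fraud: 18.
§2 applies: 18 − 3 = 15.
§3 applies: 15 + 3 = 18.
§4 applies: 18 + 3 = 21.
§5 applies: 21 + 2 = 23.
§6 applies (level before this adjustment is 23 ≥ 13, so +4): 23 + 4 = 27.
Level 27 exceeds the maximum of 24; capped at 24.
Final offense level: 24.
Criminal history: 4 prior points → Category B (3-5).
Level 24 falls in the 16-24 band.
Grid: Level 16-24 × Category B = 50-54 months.

50-54 months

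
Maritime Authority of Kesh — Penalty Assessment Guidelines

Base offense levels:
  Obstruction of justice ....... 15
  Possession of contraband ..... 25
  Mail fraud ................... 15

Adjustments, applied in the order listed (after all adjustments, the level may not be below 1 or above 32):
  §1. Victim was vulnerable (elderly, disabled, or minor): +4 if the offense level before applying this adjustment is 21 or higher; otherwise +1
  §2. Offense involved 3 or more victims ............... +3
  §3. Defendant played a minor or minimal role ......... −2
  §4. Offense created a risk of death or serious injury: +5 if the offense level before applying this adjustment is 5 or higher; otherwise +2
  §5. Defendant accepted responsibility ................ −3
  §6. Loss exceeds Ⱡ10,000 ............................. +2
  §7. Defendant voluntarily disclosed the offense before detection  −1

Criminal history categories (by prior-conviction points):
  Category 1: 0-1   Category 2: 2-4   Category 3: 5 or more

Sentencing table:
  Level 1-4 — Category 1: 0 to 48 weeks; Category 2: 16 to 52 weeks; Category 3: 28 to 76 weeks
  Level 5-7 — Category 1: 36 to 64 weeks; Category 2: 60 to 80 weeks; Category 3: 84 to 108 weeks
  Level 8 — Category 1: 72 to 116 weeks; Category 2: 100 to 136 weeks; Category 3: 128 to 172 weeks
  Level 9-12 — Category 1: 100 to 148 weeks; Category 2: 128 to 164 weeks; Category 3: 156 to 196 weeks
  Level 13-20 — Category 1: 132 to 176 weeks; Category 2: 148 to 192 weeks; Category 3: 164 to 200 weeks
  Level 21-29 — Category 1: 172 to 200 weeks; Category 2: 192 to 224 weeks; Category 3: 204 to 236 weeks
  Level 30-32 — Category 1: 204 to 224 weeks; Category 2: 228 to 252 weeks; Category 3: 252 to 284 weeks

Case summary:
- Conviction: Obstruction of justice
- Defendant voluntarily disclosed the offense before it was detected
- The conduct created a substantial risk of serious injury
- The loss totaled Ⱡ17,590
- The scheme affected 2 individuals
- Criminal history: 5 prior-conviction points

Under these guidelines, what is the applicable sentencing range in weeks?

204-236 weeks

Base offense level for obstruction of justice: 15.
§4 applies (level before this adjustment is 15 ≥ 5, so +5): 15 + 5 = 20.
§5 does not apply.
§6 applies: 20 + 2 = 22.
§7 applies: 22 − 1 = 21.
Final offense level: 21.
Criminal history: 5 prior points → Category 3 (5+).
Level 21 falls in the 21-29 band.
Grid: Level 21-29 × Category 3 = 204-236 weeks.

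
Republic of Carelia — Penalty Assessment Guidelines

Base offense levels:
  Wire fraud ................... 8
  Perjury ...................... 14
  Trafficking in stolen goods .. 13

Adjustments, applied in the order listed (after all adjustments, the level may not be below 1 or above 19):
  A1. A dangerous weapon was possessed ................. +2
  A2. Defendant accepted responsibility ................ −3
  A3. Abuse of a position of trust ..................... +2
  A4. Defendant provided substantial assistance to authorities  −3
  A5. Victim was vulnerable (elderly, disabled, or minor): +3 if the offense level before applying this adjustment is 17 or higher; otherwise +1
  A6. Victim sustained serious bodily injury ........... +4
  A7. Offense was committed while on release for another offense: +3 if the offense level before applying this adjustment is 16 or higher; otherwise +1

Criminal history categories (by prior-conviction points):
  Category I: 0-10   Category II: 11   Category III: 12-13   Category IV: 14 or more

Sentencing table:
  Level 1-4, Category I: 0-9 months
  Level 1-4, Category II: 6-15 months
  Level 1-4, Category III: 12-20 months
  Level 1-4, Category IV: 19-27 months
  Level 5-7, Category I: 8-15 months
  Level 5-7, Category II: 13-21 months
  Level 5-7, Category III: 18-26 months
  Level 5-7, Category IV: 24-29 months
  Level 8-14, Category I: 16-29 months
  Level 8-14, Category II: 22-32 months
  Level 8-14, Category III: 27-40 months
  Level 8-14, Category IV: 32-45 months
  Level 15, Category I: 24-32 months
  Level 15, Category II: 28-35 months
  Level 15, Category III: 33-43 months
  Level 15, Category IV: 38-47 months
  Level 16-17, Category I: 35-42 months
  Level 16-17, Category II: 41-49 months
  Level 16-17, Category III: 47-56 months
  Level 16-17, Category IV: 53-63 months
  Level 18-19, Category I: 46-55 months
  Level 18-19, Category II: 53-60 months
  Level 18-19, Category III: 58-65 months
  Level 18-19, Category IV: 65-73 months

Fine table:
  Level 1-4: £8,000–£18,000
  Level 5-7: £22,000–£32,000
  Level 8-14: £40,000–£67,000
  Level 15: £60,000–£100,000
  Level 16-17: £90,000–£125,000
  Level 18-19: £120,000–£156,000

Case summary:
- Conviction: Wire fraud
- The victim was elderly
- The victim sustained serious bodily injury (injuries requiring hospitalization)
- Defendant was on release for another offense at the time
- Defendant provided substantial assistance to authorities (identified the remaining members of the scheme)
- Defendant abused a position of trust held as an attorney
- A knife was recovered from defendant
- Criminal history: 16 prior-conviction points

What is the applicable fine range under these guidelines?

£60,000–£100,000

Base offense level for wire fraud: 8.
A1 applies: 8 + 2 = 10.
A3 applies: 10 + 2 = 12.
A4 applies: 12 − 3 = 9.
A5 applies (level before this adjustment is 9 < 17, so +1): 9 + 1 = 10.
A6 applies: 10 + 4 = 14.
A7 applies (level before this adjustment is 14 < 16, so +1): 14 + 1 = 15.
Final offense level: 15.
Level 15 falls in the 15 band.
Fine table: Level 15 → £60,000–£100,000.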